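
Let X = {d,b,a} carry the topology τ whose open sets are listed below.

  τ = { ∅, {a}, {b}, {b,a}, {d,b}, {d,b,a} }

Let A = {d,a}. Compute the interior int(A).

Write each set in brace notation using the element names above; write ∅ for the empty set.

{a}

interior: largest open inside A is {a} (from ∅, {a})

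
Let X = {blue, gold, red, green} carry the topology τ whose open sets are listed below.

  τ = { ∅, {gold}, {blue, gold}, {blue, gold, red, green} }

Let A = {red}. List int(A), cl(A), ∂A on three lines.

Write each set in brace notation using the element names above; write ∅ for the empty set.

U open, U⊆A: ∅. int(A) = ⋃ = ∅
X∖A={blue, gold, green}, int(X∖A)={blue, gold}, hence cl(A)={red, green}
∂A: remove int from cl → {red, green}

int(A) = ∅
cl(A)  = {red, green}
∂A     = {red, green}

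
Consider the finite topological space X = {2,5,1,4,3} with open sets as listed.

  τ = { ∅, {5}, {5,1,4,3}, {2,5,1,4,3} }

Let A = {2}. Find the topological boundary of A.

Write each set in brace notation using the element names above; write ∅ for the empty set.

U open, U⊆A: ∅. int(A) = ⋃ = ∅
X∖A={5,1,4,3}, int(X∖A)={5,1,4,3}, hence cl(A)={2}
∂A: remove int from cl → {2}

{2}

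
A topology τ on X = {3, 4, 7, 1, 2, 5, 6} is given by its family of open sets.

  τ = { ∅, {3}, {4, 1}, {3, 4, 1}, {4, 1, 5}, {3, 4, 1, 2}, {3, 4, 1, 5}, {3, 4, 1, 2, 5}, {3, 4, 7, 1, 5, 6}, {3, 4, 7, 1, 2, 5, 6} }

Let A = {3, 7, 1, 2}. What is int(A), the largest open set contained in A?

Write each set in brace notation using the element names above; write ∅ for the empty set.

open subsets of A: ∅, {3}; so int(A) = {3}

{3}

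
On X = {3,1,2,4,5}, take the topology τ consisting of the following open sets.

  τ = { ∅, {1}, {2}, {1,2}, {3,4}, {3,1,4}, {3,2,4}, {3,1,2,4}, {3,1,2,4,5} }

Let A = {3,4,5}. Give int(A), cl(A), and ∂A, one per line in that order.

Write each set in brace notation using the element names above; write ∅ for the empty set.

U open, U⊆A: ∅, {3,4}. int(A) = ⋃ = {3,4}
X∖A={1,2}, int(X∖A)={1,2}, hence cl(A)={3,4,5}
∂A: remove int from cl → {5}

int(A) = {3,4}
cl(A)  = {3,4,5}
∂A     = {5}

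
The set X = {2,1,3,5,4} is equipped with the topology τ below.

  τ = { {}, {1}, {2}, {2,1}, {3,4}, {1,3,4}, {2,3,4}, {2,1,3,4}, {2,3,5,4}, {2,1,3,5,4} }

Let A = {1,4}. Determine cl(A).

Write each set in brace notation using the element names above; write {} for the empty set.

X∖A={2,3,5}, int(X∖A)={2}, hence cl(A)={1,3,5,4}

{1,3,5,4}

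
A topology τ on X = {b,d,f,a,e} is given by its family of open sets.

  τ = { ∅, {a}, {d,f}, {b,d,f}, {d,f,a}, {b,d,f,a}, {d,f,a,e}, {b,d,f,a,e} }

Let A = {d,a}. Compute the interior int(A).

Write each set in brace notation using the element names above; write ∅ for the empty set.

{a}

open subsets of A: ∅, {a}; so int(A) = {a}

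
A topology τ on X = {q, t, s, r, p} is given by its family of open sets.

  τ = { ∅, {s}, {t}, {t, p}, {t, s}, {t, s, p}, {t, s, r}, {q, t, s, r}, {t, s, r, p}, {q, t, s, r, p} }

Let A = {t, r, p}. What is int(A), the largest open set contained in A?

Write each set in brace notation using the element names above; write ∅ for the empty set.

{t, p}

interior: largest open inside A is {t, p} (from ∅, {t}, {t, p})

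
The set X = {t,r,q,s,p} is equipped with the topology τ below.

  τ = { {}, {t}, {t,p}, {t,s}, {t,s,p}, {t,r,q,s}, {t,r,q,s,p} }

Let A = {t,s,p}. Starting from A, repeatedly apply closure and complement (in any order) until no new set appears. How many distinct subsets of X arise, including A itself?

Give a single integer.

4

cl via duality: int({r,q}) = {}, so X∖{} = {t,r,q,s,p}
Write k for closure, c for complement:
  1. A     = {t,s,p}
  2. kA    = {t,r,q,s,p}
  3. cA    = {r,q}
  4. ckA   = {}
applying k or c yields no new set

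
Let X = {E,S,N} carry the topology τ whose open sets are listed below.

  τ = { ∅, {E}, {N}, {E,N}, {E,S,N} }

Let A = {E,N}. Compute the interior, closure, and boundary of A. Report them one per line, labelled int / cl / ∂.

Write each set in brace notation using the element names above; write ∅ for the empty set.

int(A) = {E,N}
cl(A)  = {E,S,N}
∂A     = {S}

open subsets of A: ∅, {E}, {N}, {E,N}; so int(A) = {E,N}
closure: X∖int(X∖A) = X∖∅ = {E,S,N}
∂A = {E,S,N} minus {E,N} = {S}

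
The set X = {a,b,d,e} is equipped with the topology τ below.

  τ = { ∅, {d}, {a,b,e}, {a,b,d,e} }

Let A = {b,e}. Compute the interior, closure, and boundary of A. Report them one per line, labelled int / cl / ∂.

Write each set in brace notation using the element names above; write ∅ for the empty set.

opens ⊆ A: ∅; union → int = ∅
complement {a,d}; its interior {d}; cl(A) = X∖{d} = {a,b,e}
boundary = {a,b,e} ∖ ∅ = {a,b,e}

int(A) = ∅
cl(A)  = {a,b,e}
∂A     = {a,b,e}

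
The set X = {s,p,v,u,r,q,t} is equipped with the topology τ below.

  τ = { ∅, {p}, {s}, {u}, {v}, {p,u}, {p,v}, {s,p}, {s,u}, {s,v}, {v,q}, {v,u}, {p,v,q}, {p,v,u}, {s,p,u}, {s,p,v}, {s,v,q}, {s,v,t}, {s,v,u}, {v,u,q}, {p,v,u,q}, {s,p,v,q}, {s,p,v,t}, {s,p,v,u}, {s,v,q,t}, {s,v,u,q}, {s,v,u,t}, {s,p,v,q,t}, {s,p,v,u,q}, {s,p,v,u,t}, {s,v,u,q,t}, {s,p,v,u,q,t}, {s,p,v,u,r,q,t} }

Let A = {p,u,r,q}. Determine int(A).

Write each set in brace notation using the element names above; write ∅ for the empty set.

{p,u}

interior: largest open inside A is {p,u} (from ∅, {u}, {p}, {p,u})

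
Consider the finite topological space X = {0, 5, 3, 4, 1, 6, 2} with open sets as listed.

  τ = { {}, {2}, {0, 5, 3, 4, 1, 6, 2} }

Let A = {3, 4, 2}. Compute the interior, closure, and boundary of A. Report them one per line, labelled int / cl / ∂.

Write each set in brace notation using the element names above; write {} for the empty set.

int(A) = {2}
cl(A)  = {0, 5, 3, 4, 1, 6, 2}
∂A     = {0, 5, 3, 4, 1, 6}

U open, U⊆A: {}, {2}. int(A) = ⋃ = {2}
X∖A={0, 5, 1, 6}, int(X∖A)={}, hence cl(A)={0, 5, 3, 4, 1, 6, 2}
∂A: remove int from cl → {0, 5, 3, 4, 1, 6}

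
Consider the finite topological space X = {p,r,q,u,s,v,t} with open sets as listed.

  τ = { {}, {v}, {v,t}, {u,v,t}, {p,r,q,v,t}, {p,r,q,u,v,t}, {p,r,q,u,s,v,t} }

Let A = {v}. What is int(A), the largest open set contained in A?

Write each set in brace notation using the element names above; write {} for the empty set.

{v}

interior: largest open inside A is {v} (from {}, {v})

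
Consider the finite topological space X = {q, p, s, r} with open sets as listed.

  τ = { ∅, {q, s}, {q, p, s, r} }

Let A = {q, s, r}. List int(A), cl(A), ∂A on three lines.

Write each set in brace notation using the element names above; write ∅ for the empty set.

int(A) = {q, s}
cl(A)  = {q, p, s, r}
∂A     = {p, r}

interior: largest open inside A is {q, s} (from ∅, {q, s})
cl via duality: int({p}) = ∅, so X∖∅ = {q, p, s, r}
cl∖int = {p, r}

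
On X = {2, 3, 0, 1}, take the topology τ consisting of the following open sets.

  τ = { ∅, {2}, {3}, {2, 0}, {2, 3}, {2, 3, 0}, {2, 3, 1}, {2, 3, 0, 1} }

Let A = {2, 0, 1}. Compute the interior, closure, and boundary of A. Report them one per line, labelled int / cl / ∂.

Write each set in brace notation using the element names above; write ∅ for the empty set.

open subsets of A: ∅, {2}, {2, 0}; so int(A) = {2, 0}
closure: X∖int(X∖A) = X∖{3} = {2, 0, 1}
∂A = {2, 0, 1} minus {2, 0} = {1}

int(A) = {2, 0}
cl(A)  = {2, 0, 1}
∂A     = {1}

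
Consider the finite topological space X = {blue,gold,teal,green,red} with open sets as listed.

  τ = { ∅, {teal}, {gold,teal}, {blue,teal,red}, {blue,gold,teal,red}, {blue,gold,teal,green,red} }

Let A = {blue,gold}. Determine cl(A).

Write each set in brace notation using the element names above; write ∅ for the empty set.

{blue,gold,green,red}

cl via duality: int({teal,green,red}) = {teal}, so X∖{teal} = {blue,gold,green,red}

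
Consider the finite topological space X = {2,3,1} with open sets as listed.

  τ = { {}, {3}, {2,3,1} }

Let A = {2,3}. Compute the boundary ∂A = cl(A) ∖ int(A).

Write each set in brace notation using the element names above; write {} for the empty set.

interior: largest open inside A is {3} (from {}, {3})
cl via duality: int({1}) = {}, so X∖{} = {2,3,1}
cl∖int = {2,1}

{2,1}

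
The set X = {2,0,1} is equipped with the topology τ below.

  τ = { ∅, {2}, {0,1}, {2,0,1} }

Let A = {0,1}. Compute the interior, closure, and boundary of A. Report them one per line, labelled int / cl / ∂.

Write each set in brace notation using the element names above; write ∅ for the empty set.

opens ⊆ A: ∅, {0,1}; union → int = {0,1}
complement {2}; its interior {2}; cl(A) = X∖{2} = {0,1}
boundary = {0,1} ∖ {0,1} = ∅

int(A) = {0,1}
cl(A)  = {0,1}
∂A     = ∅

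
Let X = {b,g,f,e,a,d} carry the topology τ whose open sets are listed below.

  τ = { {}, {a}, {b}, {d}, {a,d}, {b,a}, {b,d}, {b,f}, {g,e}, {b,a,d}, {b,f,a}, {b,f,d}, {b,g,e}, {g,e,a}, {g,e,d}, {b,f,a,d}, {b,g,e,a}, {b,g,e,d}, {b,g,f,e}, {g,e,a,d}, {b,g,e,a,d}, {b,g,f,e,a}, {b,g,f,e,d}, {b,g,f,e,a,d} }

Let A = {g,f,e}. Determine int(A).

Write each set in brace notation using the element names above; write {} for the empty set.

{g,e}

U open, U⊆A: {}, {g,e}. int(A) = ⋃ = {g,e}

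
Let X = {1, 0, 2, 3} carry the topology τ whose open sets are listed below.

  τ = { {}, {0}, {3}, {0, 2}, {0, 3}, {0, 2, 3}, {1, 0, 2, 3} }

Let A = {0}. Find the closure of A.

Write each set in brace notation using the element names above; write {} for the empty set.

X∖A={1, 2, 3}, int(X∖A)={3}, hence cl(A)={1, 0, 2}

{1, 0, 2}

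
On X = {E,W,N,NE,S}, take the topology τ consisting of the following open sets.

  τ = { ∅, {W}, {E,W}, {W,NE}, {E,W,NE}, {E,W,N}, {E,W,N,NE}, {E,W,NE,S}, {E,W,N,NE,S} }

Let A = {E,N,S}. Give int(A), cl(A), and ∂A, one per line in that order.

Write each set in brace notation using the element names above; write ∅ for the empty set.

U open, U⊆A: ∅. int(A) = ⋃ = ∅
X∖A={W,NE}, int(X∖A)={W,NE}, hence cl(A)={E,N,S}
∂A: remove int from cl → {E,N,S}

int(A) = ∅
cl(A)  = {E,N,S}
∂A     = {E,N,S}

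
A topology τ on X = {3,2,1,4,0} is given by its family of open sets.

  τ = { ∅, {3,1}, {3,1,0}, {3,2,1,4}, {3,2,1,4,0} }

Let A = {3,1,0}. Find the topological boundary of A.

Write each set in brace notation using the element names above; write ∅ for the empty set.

opens ⊆ A: ∅, {3,1}, {3,1,0}; union → int = {3,1,0}
complement {2,4}; its interior ∅; cl(A) = X∖∅ = {3,2,1,4,0}
boundary = {3,2,1,4,0} ∖ {3,1,0} = {2,4}

{2,4}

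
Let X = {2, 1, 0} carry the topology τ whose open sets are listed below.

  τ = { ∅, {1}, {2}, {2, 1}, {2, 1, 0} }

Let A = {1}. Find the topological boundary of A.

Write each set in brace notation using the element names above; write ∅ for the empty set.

U open, U⊆A: ∅, {1}. int(A) = ⋃ = {1}
X∖A={2, 0}, int(X∖A)={2}, hence cl(A)={1, 0}
∂A: remove int from cl → {0}

{0}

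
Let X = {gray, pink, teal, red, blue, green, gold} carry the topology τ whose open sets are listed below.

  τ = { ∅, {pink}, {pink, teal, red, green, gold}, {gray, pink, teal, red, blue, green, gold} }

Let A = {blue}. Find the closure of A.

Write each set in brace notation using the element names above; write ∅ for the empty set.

{gray, blue}

closure: X∖int(X∖A) = X∖{pink, teal, red, green, gold} = {gray, blue}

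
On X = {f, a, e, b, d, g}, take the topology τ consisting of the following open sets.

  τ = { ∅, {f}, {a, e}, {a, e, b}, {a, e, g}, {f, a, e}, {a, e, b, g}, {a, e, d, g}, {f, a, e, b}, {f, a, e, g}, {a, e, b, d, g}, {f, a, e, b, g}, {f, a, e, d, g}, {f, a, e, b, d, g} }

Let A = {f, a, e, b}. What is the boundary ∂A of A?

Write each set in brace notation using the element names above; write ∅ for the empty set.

open subsets of A: ∅, {f}, {a, e}, {a, e, b}, {f, a, e}, {f, a, e, b}; so int(A) = {f, a, e, b}
closure: X∖int(X∖A) = X∖∅ = {f, a, e, b, d, g}
∂A = {f, a, e, b, d, g} minus {f, a, e, b} = {d, g}

{d, g}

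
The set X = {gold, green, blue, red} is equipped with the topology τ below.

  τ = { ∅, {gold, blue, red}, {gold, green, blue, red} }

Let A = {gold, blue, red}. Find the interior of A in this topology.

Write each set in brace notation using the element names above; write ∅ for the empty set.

open subsets of A: ∅, {gold, blue, red}; so int(A) = {gold, blue, red}

{gold, blue, red}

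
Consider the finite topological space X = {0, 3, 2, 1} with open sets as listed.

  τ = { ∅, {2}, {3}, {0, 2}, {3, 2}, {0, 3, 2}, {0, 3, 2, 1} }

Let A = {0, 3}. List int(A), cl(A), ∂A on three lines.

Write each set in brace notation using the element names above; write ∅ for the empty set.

open subsets of A: ∅, {3}; so int(A) = {3}
closure: X∖int(X∖A) = X∖{2} = {0, 3, 1}
∂A = {0, 3, 1} minus {3} = {0, 1}

int(A) = {3}
cl(A)  = {0, 3, 1}
∂A     = {0, 1}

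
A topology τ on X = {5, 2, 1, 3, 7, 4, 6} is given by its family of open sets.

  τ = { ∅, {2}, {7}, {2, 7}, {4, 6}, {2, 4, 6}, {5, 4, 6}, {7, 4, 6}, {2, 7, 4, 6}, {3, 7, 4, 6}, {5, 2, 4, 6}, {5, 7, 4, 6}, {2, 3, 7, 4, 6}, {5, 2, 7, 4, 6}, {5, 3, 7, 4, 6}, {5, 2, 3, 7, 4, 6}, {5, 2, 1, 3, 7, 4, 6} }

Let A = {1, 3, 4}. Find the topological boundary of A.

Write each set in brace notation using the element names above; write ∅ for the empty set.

U open, U⊆A: ∅. int(A) = ⋃ = ∅
X∖A={5, 2, 7, 6}, int(X∖A)={2, 7}, hence cl(A)={5, 1, 3, 4, 6}
∂A: remove int from cl → {5, 1, 3, 4, 6}

{5, 1, 3, 4, 6}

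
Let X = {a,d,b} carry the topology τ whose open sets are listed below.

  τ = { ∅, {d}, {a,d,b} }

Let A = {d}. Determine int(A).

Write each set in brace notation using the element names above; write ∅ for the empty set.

{d}

interior: largest open inside A is {d} (from ∅, {d})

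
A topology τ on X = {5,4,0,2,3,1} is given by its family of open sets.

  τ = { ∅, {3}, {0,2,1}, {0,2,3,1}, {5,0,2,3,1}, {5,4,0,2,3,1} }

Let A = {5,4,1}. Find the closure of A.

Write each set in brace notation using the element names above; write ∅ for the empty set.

closure: X∖int(X∖A) = X∖{3} = {5,4,0,2,1}

{5,4,0,2,1}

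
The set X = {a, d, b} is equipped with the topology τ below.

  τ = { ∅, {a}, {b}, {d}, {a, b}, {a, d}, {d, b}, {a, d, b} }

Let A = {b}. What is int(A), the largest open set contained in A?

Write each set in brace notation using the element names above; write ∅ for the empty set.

{b}

U open, U⊆A: ∅, {b}. int(A) = ⋃ = {b}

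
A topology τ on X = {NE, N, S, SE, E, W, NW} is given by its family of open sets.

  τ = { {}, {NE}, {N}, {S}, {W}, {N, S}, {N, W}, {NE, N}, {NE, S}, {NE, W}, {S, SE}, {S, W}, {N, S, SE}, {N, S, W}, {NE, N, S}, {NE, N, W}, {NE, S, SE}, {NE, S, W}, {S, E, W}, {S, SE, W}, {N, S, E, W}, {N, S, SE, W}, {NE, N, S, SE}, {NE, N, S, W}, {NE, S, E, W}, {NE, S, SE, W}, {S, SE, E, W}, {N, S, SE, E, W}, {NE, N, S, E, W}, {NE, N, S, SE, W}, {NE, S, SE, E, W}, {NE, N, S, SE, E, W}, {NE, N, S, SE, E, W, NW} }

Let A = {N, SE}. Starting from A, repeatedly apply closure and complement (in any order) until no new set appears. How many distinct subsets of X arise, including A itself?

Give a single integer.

8

cl via duality: int({NE, S, E, W, NW}) = {NE, S, E, W}, so X∖{NE, S, E, W} = {N, SE, NW}
Write k for closure, c for complement:
  1. A     = {N, SE}
  2. kA    = {N, SE, NW}
  3. cA    = {NE, S, E, W, NW}
  4. ckA   = {NE, S, E, W}
  5. kcA   = {NE, S, SE, E, W, NW}
  6. ckcA  = {N}
  7. kckcA = {N, NW}
  8. ckckcA = {NE, S, SE, E, W}
applying k or c yields no new set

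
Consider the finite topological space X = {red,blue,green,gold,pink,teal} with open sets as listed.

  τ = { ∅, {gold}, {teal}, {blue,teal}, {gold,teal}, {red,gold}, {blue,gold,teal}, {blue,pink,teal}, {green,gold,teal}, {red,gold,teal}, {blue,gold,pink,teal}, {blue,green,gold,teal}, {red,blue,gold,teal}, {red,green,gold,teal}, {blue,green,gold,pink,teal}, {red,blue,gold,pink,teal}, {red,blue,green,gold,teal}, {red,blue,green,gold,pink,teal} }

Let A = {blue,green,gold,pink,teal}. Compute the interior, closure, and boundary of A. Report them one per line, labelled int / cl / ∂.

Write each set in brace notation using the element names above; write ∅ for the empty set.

int(A) = {blue,green,gold,pink,teal}
cl(A)  = {red,blue,green,gold,pink,teal}
∂A     = {red}

interior: largest open inside A is {blue,green,gold,pink,teal} (from ∅, {gold}, {teal}, {gold,teal}, {blue,teal}, {blue,pink,teal}, {green,gold,teal}, {blue,gold,teal}, {blue,gold,pink,teal}, {blue,green,gold,teal}, {blue,green,gold,pink,teal})
cl via duality: int({red}) = ∅, so X∖∅ = {red,blue,green,gold,pink,teal}
cl∖int = {red}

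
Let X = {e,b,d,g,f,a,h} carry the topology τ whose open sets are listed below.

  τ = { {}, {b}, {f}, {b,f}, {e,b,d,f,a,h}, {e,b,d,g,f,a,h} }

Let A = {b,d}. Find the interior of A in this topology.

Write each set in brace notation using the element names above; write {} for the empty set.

interior: largest open inside A is {b} (from {}, {b})

{b}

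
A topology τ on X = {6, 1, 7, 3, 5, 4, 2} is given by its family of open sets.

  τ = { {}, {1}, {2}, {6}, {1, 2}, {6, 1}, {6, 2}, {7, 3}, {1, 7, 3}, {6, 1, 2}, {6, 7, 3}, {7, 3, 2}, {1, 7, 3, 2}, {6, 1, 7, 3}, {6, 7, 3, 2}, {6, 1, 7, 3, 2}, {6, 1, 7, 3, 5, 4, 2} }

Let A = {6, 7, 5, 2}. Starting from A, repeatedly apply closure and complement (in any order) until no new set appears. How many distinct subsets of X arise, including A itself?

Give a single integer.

10

closure: X∖int(X∖A) = X∖{1} = {6, 7, 3, 5, 4, 2}
Let k=closure and c=complement:
  1. A     = {6, 7, 5, 2}
  2. kA    = {6, 7, 3, 5, 4, 2}
  3. cA    = {1, 3, 4}
  4. ckA   = {1}
  5. kcA   = {1, 7, 3, 5, 4}
  6. kckA  = {1, 5, 4}
  7. ckcA  = {6, 2}
  8. ckckA = {6, 7, 3, 2}
  9. kckcA = {6, 5, 4, 2}
  10. ckckcA = {1, 7, 3}
— saturated at 10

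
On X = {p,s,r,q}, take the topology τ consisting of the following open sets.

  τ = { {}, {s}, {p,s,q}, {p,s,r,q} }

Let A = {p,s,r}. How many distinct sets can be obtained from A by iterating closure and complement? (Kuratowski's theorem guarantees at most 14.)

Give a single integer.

complement {q}; its interior {}; cl(A) = X∖{} = {p,s,r,q}
With k = closure, c = complement:
  1. A     = {p,s,r}
  2. kA    = {p,s,r,q}
  3. cA    = {q}
  4. ckA   = {}
  5. kcA   = {p,r,q}
  6. ckcA  = {s}
k, c of each give nothing new

6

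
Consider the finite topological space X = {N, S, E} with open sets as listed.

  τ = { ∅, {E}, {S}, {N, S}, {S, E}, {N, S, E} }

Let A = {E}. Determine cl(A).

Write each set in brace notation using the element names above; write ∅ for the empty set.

{E}

complement {N, S}; its interior {N, S}; cl(A) = X∖{N, S} = {E}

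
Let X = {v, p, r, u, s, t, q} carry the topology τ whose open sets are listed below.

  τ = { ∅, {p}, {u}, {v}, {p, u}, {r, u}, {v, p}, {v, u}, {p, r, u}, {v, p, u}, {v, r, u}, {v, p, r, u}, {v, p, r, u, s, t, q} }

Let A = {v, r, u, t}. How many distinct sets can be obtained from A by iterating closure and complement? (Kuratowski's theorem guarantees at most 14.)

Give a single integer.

6

closure: X∖int(X∖A) = X∖{p} = {v, r, u, s, t, q}
Let k=closure and c=complement:
  1. A     = {v, r, u, t}
  2. kA    = {v, r, u, s, t, q}
  3. cA    = {p, s, q}
  4. ckA   = {p}
  5. kcA   = {p, s, t, q}
  6. ckcA  = {v, r, u}
— saturated at 6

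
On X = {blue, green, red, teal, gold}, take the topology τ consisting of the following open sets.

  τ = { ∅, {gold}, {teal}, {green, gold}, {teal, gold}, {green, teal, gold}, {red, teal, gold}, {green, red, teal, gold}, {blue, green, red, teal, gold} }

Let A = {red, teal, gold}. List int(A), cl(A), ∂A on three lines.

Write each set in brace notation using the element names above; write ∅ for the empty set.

interior: largest open inside A is {red, teal, gold} (from ∅, {gold}, {teal}, {teal, gold}, {red, teal, gold})
cl via duality: int({blue, green}) = ∅, so X∖∅ = {blue, green, red, teal, gold}
cl∖int = {blue, green}

int(A) = {red, teal, gold}
cl(A)  = {blue, green, red, teal, gold}
∂A     = {blue, green}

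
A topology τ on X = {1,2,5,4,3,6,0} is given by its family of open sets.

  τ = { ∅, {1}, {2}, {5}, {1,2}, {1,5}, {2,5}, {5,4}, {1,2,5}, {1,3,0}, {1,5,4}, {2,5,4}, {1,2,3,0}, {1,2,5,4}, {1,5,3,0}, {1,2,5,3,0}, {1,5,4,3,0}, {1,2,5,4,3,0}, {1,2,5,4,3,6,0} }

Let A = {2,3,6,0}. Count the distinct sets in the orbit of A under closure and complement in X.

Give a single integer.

cl via duality: int({1,5,4}) = {1,5,4}, so X∖{1,5,4} = {2,3,6,0}
Write k for closure, c for complement:
  1. A     = {2,3,6,0}
  2. cA    = {1,5,4}
  3. kcA   = {1,5,4,3,6,0}
  4. ckcA  = {2}
  5. kckcA = {2,6}
  6. ckckcA = {1,5,4,3,0}
applying k or c yields no new set

6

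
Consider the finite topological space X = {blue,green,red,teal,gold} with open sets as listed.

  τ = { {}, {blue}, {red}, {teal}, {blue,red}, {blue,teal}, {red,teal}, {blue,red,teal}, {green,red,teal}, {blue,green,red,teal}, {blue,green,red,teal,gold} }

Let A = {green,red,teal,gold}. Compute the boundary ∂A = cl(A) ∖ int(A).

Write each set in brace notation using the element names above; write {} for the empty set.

{gold}

U open, U⊆A: {}, {red}, {teal}, {red,teal}, {green,red,teal}. int(A) = ⋃ = {green,red,teal}
X∖A={blue}, int(X∖A)={blue}, hence cl(A)={green,red,teal,gold}
∂A: remove int from cl → {gold}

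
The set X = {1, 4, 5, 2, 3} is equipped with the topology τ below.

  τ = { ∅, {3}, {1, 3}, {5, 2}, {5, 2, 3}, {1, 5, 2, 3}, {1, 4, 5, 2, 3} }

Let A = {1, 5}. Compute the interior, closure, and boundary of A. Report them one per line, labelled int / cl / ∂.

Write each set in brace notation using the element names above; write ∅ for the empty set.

int(A) = ∅
cl(A)  = {1, 4, 5, 2}
∂A     = {1, 4, 5, 2}

open subsets of A: ∅; so int(A) = ∅
closure: X∖int(X∖A) = X∖{3} = {1, 4, 5, 2}
∂A = {1, 4, 5, 2} minus ∅ = {1, 4, 5, 2}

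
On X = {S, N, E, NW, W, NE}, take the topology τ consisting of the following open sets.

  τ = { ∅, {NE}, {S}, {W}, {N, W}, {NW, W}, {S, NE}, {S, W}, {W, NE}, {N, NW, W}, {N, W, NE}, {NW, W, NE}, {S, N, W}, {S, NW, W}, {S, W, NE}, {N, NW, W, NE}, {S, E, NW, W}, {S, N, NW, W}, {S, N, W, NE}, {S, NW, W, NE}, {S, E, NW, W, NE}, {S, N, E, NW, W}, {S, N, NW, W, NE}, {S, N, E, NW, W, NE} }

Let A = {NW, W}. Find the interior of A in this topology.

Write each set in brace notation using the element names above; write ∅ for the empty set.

{NW, W}

opens ⊆ A: ∅, {W}, {NW, W}; union → int = {NW, W}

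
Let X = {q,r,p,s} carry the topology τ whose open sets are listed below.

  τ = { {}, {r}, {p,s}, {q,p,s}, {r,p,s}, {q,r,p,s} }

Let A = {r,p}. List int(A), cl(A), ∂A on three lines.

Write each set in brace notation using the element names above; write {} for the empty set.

int(A) = {r}
cl(A)  = {q,r,p,s}
∂A     = {q,p,s}

opens ⊆ A: {}, {r}; union → int = {r}
complement {q,s}; its interior {}; cl(A) = X∖{} = {q,r,p,s}
boundary = {q,r,p,s} ∖ {r} = {q,p,s}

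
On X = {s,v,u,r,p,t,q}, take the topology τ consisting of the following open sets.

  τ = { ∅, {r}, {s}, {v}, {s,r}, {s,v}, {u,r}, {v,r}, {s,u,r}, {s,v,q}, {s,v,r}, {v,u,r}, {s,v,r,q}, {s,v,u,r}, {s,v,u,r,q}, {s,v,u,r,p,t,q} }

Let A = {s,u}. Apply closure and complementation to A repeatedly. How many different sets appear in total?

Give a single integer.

8

complement {v,r,p,t,q}; its interior {v,r}; cl(A) = X∖{v,r} = {s,u,p,t,q}
With k = closure, c = complement:
  1. A     = {s,u}
  2. kA    = {s,u,p,t,q}
  3. cA    = {v,r,p,t,q}
  4. ckA   = {v,r}
  5. kcA   = {v,u,r,p,t,q}
  6. ckcA  = {s}
  7. kckcA = {s,p,t,q}
  8. ckckcA = {v,u,r}
k, c of each give nothing new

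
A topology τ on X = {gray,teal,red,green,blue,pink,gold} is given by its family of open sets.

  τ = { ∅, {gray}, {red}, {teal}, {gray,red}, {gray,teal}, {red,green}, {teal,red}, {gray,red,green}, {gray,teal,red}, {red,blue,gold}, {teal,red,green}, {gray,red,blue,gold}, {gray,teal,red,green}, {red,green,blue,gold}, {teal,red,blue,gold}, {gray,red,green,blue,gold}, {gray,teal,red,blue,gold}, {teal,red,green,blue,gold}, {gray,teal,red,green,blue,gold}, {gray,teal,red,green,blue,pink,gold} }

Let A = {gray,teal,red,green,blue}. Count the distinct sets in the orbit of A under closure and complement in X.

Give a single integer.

6

complement {pink,gold}; its interior ∅; cl(A) = X∖∅ = {gray,teal,red,green,blue,pink,gold}
With k = closure, c = complement:
  1. A     = {gray,teal,red,green,blue}
  2. kA    = {gray,teal,red,green,blue,pink,gold}
  3. cA    = {pink,gold}
  4. ckA   = ∅
  5. kcA   = {blue,pink,gold}
  6. ckcA  = {gray,teal,red,green}
k, c of each give nothing new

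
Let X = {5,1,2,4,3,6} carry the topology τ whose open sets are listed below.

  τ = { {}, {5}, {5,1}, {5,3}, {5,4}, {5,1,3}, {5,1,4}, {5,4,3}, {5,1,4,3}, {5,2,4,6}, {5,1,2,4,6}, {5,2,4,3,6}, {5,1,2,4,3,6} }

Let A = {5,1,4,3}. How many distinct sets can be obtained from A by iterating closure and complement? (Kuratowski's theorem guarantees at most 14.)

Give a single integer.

closure: X∖int(X∖A) = X∖{} = {5,1,2,4,3,6}
Let k=closure and c=complement:
  1. A     = {5,1,4,3}
  2. kA    = {5,1,2,4,3,6}
  3. cA    = {2,6}
  4. ckA   = {}
— saturated at 4

4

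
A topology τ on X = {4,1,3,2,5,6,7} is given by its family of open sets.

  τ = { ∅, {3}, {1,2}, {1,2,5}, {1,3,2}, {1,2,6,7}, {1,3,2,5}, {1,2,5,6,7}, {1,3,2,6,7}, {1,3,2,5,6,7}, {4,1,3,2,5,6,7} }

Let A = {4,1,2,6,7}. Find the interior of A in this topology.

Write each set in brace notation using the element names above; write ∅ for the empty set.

{1,2,6,7}

opens ⊆ A: ∅, {1,2}, {1,2,6,7}; union → int = {1,2,6,7}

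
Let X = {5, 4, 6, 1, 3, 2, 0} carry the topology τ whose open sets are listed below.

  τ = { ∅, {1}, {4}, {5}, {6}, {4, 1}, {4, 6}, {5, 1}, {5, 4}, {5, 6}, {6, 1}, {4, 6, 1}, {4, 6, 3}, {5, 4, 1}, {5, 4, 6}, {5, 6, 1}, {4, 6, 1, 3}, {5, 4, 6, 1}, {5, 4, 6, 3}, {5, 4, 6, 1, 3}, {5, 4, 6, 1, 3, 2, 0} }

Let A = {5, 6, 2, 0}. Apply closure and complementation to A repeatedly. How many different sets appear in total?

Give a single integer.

X∖A={4, 1, 3}, int(X∖A)={4, 1}, hence cl(A)={5, 6, 3, 2, 0}
Orbit (k=closure, c=complement):
  1. A     = {5, 6, 2, 0}
  2. kA    = {5, 6, 3, 2, 0}
  3. cA    = {4, 1, 3}
  4. ckA   = {4, 1}
  5. kcA   = {4, 1, 3, 2, 0}
  6. ckcA  = {5, 6}
(closed under both — stop)

6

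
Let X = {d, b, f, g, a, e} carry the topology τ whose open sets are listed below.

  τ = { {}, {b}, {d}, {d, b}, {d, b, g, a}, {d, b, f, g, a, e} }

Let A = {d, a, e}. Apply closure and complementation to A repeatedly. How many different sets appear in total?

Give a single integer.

6

X∖A={b, f, g}, int(X∖A)={b}, hence cl(A)={d, f, g, a, e}
Orbit (k=closure, c=complement):
  1. A     = {d, a, e}
  2. kA    = {d, f, g, a, e}
  3. cA    = {b, f, g}
  4. ckA   = {b}
  5. kcA   = {b, f, g, a, e}
  6. ckcA  = {d}
(closed under both — stop)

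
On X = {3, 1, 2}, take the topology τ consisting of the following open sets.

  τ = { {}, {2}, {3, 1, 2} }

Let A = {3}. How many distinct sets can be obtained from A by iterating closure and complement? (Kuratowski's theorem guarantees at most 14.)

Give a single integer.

cl via duality: int({1, 2}) = {2}, so X∖{2} = {3, 1}
Write k for closure, c for complement:
  1. A     = {3}
  2. kA    = {3, 1}
  3. cA    = {1, 2}
  4. ckA   = {2}
  5. kcA   = {3, 1, 2}
  6. ckcA  = {}
applying k or c yields no new set

6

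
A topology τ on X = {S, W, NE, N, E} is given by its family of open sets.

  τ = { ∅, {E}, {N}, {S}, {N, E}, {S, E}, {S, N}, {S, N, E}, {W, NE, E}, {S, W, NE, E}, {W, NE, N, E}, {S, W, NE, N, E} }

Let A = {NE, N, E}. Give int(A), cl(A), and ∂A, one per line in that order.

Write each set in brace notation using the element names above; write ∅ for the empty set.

int(A) = {N, E}
cl(A)  = {W, NE, N, E}
∂A     = {W, NE}

opens ⊆ A: ∅, {N}, {E}, {N, E}; union → int = {N, E}
complement {S, W}; its interior {S}; cl(A) = X∖{S} = {W, NE, N, E}
boundary = {W, NE, N, E} ∖ {N, E} = {W, NE}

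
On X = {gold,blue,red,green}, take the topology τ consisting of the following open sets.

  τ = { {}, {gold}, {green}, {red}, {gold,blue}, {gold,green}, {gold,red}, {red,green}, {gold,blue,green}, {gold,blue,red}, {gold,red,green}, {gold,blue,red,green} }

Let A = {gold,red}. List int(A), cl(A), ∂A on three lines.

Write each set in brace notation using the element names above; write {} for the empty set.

open subsets of A: {}, {red}, {gold}, {gold,red}; so int(A) = {gold,red}
closure: X∖int(X∖A) = X∖{green} = {gold,blue,red}
∂A = {gold,blue,red} minus {gold,red} = {blue}

int(A) = {gold,red}
cl(A)  = {gold,blue,red}
∂A     = {blue}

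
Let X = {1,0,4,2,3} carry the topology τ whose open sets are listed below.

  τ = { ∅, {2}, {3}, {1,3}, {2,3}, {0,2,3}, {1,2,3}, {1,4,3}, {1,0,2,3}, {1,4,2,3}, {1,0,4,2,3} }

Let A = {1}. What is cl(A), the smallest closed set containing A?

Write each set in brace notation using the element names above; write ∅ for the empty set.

{1,4}

complement {0,4,2,3}; its interior {0,2,3}; cl(A) = X∖{0,2,3} = {1,4}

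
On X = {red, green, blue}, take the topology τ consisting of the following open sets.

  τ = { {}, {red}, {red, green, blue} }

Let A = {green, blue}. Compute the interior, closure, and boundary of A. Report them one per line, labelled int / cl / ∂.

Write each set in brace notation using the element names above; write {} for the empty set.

opens ⊆ A: {}; union → int = {}
complement {red}; its interior {red}; cl(A) = X∖{red} = {green, blue}
boundary = {green, blue} ∖ {} = {green, blue}

int(A) = {}
cl(A)  = {green, blue}
∂A     = {green, blue}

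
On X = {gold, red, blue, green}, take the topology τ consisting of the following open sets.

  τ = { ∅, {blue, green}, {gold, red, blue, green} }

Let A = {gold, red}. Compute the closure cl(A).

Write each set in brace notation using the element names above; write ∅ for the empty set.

{gold, red}

closure: X∖int(X∖A) = X∖{blue, green} = {gold, red}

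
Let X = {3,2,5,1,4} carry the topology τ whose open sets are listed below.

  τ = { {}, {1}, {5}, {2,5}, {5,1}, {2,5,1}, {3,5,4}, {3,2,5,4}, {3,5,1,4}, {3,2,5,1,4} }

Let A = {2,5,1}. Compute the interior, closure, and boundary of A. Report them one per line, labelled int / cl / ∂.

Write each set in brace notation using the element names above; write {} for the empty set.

int(A) = {2,5,1}
cl(A)  = {3,2,5,1,4}
∂A     = {3,4}

interior: largest open inside A is {2,5,1} (from {}, {5}, {1}, {5,1}, {2,5}, {2,5,1})
cl via duality: int({3,4}) = {}, so X∖{} = {3,2,5,1,4}
cl∖int = {3,4}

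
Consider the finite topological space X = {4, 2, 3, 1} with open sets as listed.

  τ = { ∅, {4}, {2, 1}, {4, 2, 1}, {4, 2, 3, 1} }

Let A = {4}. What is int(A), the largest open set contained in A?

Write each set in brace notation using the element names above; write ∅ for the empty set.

{4}

opens ⊆ A: ∅, {4}; union → int = {4}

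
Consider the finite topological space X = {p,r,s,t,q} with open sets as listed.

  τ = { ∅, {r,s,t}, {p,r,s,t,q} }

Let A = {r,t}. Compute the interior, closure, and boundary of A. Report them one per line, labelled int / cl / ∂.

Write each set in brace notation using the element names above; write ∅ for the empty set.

int(A) = ∅
cl(A)  = {p,r,s,t,q}
∂A     = {p,r,s,t,q}

interior: largest open inside A is ∅ (from ∅)
cl via duality: int({p,s,q}) = ∅, so X∖∅ = {p,r,s,t,q}
cl∖int = {p,r,s,t,q}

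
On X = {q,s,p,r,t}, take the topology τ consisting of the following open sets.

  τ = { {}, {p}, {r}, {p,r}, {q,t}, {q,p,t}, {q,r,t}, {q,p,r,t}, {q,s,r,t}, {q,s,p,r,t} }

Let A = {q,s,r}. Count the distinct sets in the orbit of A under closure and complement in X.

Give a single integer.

8

X∖A={p,t}, int(X∖A)={p}, hence cl(A)={q,s,r,t}
Orbit (k=closure, c=complement):
  1. A     = {q,s,r}
  2. kA    = {q,s,r,t}
  3. cA    = {p,t}
  4. ckA   = {p}
  5. kcA   = {q,s,p,t}
  6. ckcA  = {r}
  7. kckcA = {s,r}
  8. ckckcA = {q,p,t}
(closed under both — stop)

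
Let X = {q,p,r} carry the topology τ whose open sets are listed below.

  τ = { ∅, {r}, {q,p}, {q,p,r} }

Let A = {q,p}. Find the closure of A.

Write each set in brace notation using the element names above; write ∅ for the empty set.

cl via duality: int({r}) = {r}, so X∖{r} = {q,p}

{q,p}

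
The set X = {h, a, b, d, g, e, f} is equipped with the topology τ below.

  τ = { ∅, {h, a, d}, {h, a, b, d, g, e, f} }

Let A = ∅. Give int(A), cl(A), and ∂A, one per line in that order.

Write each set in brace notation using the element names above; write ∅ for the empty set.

interior: largest open inside A is ∅ (from ∅)
cl via duality: int({h, a, b, d, g, e, f}) = {h, a, b, d, g, e, f}, so X∖{h, a, b, d, g, e, f} = ∅
cl∖int = ∅

int(A) = ∅
cl(A)  = ∅
∂A     = ∅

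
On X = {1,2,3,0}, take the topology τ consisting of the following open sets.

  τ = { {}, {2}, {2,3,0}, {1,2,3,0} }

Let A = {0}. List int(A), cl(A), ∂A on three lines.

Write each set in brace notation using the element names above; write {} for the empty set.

int(A) = {}
cl(A)  = {1,3,0}
∂A     = {1,3,0}

interior: largest open inside A is {} (from {})
cl via duality: int({1,2,3}) = {2}, so X∖{2} = {1,3,0}
cl∖int = {1,3,0}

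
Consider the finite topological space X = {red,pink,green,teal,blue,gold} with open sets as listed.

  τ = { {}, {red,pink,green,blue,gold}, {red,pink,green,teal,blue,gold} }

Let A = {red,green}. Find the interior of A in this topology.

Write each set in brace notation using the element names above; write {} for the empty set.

U open, U⊆A: {}. int(A) = ⋃ = {}

{}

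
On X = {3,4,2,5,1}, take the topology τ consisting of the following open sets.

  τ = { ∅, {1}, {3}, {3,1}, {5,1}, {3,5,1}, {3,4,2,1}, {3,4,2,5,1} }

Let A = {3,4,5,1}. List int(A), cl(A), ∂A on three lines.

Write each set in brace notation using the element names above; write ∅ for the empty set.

int(A) = {3,5,1}
cl(A)  = {3,4,2,5,1}
∂A     = {4,2}

interior: largest open inside A is {3,5,1} (from ∅, {3}, {1}, {5,1}, {3,1}, {3,5,1})
cl via duality: int({2}) = ∅, so X∖∅ = {3,4,2,5,1}
cl∖int = {4,2}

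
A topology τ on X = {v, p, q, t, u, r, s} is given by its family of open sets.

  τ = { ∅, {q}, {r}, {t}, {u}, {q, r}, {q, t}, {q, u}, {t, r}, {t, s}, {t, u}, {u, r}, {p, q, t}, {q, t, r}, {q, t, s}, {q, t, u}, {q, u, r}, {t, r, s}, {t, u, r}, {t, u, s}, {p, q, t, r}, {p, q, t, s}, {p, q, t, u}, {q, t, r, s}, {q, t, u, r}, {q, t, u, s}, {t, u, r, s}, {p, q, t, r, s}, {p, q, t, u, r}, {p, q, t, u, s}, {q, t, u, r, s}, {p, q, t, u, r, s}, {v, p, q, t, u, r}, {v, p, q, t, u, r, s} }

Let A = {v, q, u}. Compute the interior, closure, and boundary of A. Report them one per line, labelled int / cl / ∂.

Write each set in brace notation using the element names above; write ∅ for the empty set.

int(A) = {q, u}
cl(A)  = {v, p, q, u}
∂A     = {v, p}

U open, U⊆A: ∅, {u}, {q}, {q, u}. int(A) = ⋃ = {q, u}
X∖A={p, t, r, s}, int(X∖A)={t, r, s}, hence cl(A)={v, p, q, u}
∂A: remove int from cl → {v, p}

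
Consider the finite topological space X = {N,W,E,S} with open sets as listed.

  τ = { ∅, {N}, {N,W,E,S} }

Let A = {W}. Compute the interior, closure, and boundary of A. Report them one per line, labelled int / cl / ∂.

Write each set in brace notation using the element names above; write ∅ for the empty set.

opens ⊆ A: ∅; union → int = ∅
complement {N,E,S}; its interior {N}; cl(A) = X∖{N} = {W,E,S}
boundary = {W,E,S} ∖ ∅ = {W,E,S}

int(A) = ∅
cl(A)  = {W,E,S}
∂A     = {W,E,S}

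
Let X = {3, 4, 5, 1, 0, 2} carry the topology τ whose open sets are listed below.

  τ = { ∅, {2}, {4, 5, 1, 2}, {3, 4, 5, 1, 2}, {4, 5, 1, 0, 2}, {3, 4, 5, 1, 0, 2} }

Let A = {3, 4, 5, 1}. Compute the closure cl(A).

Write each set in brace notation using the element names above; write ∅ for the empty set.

cl via duality: int({0, 2}) = {2}, so X∖{2} = {3, 4, 5, 1, 0}

{3, 4, 5, 1, 0}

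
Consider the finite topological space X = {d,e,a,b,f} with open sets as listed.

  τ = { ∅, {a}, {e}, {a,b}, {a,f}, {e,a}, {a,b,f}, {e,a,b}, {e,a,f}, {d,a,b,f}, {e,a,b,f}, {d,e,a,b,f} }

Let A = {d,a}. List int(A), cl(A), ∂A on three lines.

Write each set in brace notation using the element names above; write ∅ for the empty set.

int(A) = {a}
cl(A)  = {d,a,b,f}
∂A     = {d,b,f}

interior: largest open inside A is {a} (from ∅, {a})
cl via duality: int({e,b,f}) = {e}, so X∖{e} = {d,a,b,f}
cl∖int = {d,b,f}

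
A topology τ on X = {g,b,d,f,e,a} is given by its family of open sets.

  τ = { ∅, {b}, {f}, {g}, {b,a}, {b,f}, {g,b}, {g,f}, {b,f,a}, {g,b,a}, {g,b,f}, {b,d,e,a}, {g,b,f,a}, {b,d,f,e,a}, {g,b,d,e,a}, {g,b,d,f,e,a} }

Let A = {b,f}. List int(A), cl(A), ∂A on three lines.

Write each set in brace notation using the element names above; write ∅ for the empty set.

int(A) = {b,f}
cl(A)  = {b,d,f,e,a}
∂A     = {d,e,a}

U open, U⊆A: ∅, {f}, {b}, {b,f}. int(A) = ⋃ = {b,f}
X∖A={g,d,e,a}, int(X∖A)={g}, hence cl(A)={b,d,f,e,a}
∂A: remove int from cl → {d,e,a}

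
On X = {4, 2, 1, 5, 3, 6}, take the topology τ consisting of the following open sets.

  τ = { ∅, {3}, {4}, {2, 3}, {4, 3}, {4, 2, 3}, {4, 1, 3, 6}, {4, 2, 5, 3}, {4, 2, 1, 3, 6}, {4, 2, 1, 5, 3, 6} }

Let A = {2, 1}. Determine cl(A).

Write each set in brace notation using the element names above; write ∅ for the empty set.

{2, 1, 5, 6}

complement {4, 5, 3, 6}; its interior {4, 3}; cl(A) = X∖{4, 3} = {2, 1, 5, 6}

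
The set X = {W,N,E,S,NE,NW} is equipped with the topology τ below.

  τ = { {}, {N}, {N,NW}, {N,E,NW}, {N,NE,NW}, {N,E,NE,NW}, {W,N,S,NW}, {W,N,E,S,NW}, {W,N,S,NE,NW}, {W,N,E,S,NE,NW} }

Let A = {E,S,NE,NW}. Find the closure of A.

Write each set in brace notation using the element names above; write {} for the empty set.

closure: X∖int(X∖A) = X∖{N} = {W,E,S,NE,NW}

{W,E,S,NE,NW}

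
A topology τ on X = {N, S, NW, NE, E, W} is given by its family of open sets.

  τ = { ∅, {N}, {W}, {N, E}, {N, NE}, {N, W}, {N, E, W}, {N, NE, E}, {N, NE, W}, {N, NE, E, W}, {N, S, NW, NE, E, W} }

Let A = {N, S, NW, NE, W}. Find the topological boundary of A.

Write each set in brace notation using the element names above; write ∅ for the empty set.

interior: largest open inside A is {N, NE, W} (from ∅, {N}, {W}, {N, NE}, {N, W}, {N, NE, W})
cl via duality: int({E}) = ∅, so X∖∅ = {N, S, NW, NE, E, W}
cl∖int = {S, NW, E}

{S, NW, E}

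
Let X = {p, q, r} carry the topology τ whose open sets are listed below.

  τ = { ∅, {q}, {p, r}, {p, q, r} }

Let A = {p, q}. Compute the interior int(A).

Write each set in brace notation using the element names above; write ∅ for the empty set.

open subsets of A: ∅, {q}; so int(A) = {q}

{q}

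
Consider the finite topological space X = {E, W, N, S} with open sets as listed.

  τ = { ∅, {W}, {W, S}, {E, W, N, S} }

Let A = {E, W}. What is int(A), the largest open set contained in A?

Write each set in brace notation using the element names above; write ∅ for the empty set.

{W}

open subsets of A: ∅, {W}; so int(A) = {W}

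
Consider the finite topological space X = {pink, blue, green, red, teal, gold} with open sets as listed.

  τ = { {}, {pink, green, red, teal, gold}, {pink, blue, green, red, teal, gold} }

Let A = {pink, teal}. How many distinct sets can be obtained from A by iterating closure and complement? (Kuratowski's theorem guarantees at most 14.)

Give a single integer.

complement {blue, green, red, gold}; its interior {}; cl(A) = X∖{} = {pink, blue, green, red, teal, gold}
With k = closure, c = complement:
  1. A     = {pink, teal}
  2. kA    = {pink, blue, green, red, teal, gold}
  3. cA    = {blue, green, red, gold}
  4. ckA   = {}
k, c of each give nothing new

4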